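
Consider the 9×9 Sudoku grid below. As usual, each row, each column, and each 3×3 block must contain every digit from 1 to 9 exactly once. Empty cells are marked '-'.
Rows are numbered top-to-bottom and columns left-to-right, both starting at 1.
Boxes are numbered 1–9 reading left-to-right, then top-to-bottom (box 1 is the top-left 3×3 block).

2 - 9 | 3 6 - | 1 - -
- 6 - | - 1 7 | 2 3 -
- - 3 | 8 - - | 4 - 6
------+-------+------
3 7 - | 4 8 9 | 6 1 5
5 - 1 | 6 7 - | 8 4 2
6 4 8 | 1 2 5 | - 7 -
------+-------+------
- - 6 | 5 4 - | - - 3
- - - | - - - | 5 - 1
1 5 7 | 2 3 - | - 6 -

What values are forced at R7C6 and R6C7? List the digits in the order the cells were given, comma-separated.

1,3

For R7C6:
  Consider where 1 can go in box 8.
  R8C4 is out (row 8 already has a 1).
  R8C5 is out (row 8 already has a 1).
  R8C6 is out (row 8 already has a 1).
  R9C6 is out (row 9 already has a 1).
  So the only cell in box 8 that can hold 1 is R7C6.
  So R7C6 = 1.
For R6C7:
  Consider where 3 can go in row 6.
  R6C9 is out (column 9 already has a 3).
  So the only cell in row 6 that can hold 3 is R6C7.
  So R6C7 = 3.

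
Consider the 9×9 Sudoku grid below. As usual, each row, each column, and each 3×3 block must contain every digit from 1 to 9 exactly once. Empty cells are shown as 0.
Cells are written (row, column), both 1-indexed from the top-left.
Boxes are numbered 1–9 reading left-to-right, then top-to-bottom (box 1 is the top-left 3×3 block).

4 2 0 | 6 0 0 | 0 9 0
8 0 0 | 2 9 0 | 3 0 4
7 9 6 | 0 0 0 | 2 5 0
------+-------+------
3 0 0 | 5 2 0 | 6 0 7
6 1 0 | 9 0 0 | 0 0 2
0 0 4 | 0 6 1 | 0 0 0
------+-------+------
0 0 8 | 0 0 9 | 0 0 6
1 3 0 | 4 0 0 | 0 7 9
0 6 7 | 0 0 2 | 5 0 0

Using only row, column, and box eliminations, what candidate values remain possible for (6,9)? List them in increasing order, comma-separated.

3,5,8

Row 6 already contains {1, 4, 6}.
Column 9 already contains {2, 4, 6, 7, 9}.
Its 3×3 block (box 6) already contains {2, 6, 7}.
Removing those from 1–9 leaves {3, 5, 8} as the candidates for (6,9).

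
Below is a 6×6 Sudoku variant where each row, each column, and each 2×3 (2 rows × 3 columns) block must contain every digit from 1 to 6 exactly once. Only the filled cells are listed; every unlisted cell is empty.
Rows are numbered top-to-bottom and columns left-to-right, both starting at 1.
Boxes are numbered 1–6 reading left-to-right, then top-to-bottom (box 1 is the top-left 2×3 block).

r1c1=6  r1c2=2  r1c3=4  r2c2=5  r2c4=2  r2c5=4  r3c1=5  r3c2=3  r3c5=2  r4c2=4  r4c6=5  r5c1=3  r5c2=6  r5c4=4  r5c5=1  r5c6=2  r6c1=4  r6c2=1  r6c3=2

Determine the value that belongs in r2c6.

6

Cell r2c6 itself could take any of {1, 3, 6} by direct elimination.
Consider where 6 can go in box 2.
r1c4 is out (row 1 already has a 6).
r1c5 is out (row 1 already has a 6).
r1c6 is out (row 1 already has a 6).
So the only cell in box 2 that can hold 6 is r2c6.
Therefore r2c6 = 6.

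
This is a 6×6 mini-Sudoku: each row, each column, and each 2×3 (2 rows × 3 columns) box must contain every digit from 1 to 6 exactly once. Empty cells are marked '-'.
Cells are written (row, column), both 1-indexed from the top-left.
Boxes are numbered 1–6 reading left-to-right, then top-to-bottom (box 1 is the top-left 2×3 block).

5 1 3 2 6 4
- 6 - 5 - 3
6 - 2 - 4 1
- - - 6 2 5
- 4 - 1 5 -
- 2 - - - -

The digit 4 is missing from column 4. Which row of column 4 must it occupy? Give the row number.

Consider where 4 can go in column 4.
(3,4) is out (row 3 already has a 4).
So the only cell in column 4 that can hold 4 is (6,4).
That is row 6.

6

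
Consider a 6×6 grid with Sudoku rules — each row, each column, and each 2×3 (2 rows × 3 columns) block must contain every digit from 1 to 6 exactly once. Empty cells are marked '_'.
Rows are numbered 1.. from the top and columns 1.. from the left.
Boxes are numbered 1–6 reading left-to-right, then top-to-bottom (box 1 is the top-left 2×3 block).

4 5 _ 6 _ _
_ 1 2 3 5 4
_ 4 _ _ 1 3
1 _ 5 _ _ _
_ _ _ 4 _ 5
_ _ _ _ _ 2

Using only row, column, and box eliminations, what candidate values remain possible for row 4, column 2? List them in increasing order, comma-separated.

2,3,6

Row 4 already contains {1, 5}.
Column 2 already contains {1, 4, 5}.
Its 2×3 block (box 3) already contains {1, 4, 5}.
Removing those from 1–6 leaves {2, 3, 6} as the candidates for row 4, column 2.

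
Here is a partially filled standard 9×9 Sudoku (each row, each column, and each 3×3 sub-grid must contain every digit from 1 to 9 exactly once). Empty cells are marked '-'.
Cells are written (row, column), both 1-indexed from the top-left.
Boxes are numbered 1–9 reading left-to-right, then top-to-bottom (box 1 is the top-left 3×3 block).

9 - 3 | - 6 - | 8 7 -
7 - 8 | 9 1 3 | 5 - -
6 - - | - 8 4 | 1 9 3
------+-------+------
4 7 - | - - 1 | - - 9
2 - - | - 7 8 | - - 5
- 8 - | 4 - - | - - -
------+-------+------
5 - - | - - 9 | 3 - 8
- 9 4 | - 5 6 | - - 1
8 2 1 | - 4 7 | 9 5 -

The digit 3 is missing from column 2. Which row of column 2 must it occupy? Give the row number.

Consider where 3 can go in column 2.
(1,2) is out (row 1 already has a 3).
(2,2) is out (row 2 already has a 3).
(3,2) is out (row 3 already has a 3).
(7,2) is out (row 7 already has a 3).
So the only cell in column 2 that can hold 3 is (5,2).
That is row 5.

5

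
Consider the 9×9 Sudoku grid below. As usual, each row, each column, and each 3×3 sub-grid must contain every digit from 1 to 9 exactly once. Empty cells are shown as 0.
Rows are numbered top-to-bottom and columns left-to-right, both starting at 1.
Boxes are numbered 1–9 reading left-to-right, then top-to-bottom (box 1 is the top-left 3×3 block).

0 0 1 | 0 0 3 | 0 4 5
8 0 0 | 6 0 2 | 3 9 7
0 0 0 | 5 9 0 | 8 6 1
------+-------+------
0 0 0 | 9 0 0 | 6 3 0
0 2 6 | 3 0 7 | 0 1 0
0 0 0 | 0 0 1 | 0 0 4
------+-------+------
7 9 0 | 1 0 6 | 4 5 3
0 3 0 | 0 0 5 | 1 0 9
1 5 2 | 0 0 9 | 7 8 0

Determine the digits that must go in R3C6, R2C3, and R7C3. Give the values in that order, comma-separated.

4,5,8

For R3C6:
  Row 3 already contains {1, 5, 6, 8, 9}.
  Column 6 already contains {1, 2, 3, 5, 6, 7, 9}.
  Its 3×3 block (box 2) already contains {2, 3, 5, 6, 9}.
  The only value from 1–9 not eliminated is 4, so R3C6 = 4.
For R2C3:
  Consider where 5 can go in box 1.
  R1C1 is out (row 1 already has a 5). R1C2 is out (row 1 already has a 5). R2C2 is out (column 2 already has a 5). R3C1 is out (row 3 already has a 5). The remaining empty cells in box 1 are similarly blocked.
  So the only cell in box 1 that can hold 5 is R2C3.
  So R2C3 = 5.
For R7C3:
  Row 7 already contains {1, 3, 4, 5, 6, 7, 9}.
  Column 3 already contains {1, 2, 6}.
  Its 3×3 block (box 7) already contains {1, 2, 3, 5, 7, 9}.
  The only value from 1–9 not eliminated is 8, so R7C3 = 8.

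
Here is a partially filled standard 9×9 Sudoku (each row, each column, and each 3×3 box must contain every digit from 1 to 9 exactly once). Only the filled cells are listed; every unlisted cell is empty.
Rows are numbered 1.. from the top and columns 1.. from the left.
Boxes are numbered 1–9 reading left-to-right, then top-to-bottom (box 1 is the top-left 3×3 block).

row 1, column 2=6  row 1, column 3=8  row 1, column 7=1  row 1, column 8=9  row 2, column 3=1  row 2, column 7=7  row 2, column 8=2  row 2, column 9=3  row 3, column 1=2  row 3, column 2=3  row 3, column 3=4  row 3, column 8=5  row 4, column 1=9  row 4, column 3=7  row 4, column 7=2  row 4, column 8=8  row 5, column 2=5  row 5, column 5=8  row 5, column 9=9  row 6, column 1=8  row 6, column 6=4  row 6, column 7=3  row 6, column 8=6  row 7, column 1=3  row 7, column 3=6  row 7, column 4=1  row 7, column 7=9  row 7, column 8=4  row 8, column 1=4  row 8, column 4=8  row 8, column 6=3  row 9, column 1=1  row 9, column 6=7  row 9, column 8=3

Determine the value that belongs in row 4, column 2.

Cell row 4, column 2 itself could take any of {1, 4} by direct elimination.
Consider where 4 can go in column 2.
row 2, column 2 is out (box 1 already has a 4).
row 6, column 2 is out (row 6 already has a 4).
row 7, column 2 is out (row 7 already has a 4).
row 8, column 2 is out (row 8 already has a 4).
row 9, column 2 is out (box 7 already has a 4).
So the only cell in column 2 that can hold 4 is row 4, column 2.
Therefore row 4, column 2 = 4.

4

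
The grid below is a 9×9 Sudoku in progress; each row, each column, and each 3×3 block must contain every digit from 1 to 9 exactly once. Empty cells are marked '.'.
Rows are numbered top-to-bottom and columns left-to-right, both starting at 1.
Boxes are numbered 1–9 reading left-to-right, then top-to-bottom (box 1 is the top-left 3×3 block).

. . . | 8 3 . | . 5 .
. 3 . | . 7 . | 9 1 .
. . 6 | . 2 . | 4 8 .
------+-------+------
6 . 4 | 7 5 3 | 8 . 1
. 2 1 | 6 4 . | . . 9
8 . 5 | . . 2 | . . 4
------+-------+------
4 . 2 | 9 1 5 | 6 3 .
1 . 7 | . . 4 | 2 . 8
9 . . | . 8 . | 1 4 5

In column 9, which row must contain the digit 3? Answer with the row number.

Consider where 3 can go in column 9.
r1c9 is out (row 1 already has a 3).
r2c9 is out (row 2 already has a 3).
r7c9 is out (row 7 already has a 3).
So the only cell in column 9 that can hold 3 is r3c9.
That is row 3.

3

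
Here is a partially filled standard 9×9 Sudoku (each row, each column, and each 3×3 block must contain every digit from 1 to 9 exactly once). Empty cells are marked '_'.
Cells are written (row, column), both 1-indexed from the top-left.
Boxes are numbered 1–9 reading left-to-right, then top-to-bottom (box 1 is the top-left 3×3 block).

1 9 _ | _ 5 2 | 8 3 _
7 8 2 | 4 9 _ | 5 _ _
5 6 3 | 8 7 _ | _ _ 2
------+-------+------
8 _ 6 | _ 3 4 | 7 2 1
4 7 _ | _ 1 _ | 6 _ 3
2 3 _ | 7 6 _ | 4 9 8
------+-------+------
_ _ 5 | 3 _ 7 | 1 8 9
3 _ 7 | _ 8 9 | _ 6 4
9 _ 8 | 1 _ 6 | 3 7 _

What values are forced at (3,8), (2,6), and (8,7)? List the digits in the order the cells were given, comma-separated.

For (3,8):
  Consider where 4 can go in box 3.
  (1,9) is out (column 9 already has a 4).
  (2,8) is out (row 2 already has a 4).
  (2,9) is out (row 2 already has a 4).
  (3,7) is out (column 7 already has a 4).
  So the only cell in box 3 that can hold 4 is (3,8).
  So (3,8) = 4.
For (2,6):
  Consider where 3 can go in row 2.
  (2,8) is out (column 8 already has a 3).
  (2,9) is out (column 9 already has a 3).
  So the only cell in row 2 that can hold 3 is (2,6).
  So (2,6) = 3.
For (8,7):
  Row 8 already contains {3, 4, 6, 7, 8, 9}.
  Column 7 already contains {1, 3, 4, 5, 6, 7, 8}.
  Its 3×3 block (box 9) already contains {1, 3, 4, 6, 7, 8, 9}.
  The only value from 1–9 not eliminated is 2, so (8,7) = 2.

4,3,2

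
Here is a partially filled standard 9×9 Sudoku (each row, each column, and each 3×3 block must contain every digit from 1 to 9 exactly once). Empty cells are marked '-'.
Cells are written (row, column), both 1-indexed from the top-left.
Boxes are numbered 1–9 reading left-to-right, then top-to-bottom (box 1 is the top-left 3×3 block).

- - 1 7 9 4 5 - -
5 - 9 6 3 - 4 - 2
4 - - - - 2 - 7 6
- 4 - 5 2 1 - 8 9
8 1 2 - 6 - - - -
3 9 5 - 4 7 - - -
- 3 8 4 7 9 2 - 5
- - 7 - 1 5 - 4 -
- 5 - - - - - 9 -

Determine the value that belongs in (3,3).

3

Row 3 already contains {2, 4, 6, 7}.
Column 3 already contains {1, 2, 5, 7, 8, 9}.
Its 3×3 block (box 1) already contains {1, 4, 5, 9}.
The only value from 1–9 not eliminated is 3, so (3,3) = 3.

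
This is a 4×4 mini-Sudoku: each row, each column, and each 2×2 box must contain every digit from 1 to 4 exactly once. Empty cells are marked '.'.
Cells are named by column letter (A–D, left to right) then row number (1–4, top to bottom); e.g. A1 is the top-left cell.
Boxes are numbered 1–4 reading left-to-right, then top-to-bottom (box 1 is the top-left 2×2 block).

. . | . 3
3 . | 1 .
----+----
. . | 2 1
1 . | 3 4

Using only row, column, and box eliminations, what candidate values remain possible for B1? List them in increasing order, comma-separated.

1,2,4

Row 1 already contains {3}.
Column B already contains {}.
Its 2×2 block (box 1) already contains {3}.
Removing those from 1–4 leaves {1, 2, 4} as the candidates for B1.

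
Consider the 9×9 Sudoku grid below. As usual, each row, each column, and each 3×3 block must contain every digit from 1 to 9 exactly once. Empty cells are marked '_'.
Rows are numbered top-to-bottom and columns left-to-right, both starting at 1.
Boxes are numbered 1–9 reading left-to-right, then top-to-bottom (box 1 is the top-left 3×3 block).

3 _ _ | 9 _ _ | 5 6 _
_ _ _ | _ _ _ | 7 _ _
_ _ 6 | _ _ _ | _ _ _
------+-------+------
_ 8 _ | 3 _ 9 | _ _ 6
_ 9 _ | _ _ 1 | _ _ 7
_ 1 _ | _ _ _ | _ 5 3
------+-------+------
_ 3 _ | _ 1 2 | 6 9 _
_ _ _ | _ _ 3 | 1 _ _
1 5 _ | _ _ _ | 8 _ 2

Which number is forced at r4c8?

1

Cell r4c8 itself could take any of {1, 2, 4} by direct elimination.
Consider where 1 can go in box 6.
r4c7 is out (column 7 already has a 1).
r5c7 is out (row 5 already has a 1).
r5c8 is out (row 5 already has a 1).
r6c7 is out (row 6 already has a 1).
So the only cell in box 6 that can hold 1 is r4c8.
Therefore r4c8 = 1.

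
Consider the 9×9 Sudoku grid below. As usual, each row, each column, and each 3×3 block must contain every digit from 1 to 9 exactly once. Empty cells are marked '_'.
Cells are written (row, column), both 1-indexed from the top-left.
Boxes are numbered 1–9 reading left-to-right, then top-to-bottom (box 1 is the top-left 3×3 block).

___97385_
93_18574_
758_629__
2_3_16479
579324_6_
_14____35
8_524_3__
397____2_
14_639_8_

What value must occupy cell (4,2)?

8

Row 4 already contains {1, 2, 3, 4, 6, 7, 9}.
Column 2 already contains {1, 3, 4, 5, 7, 9}.
Its 3×3 block (box 4) already contains {1, 2, 3, 4, 5, 7, 9}.
The only value from 1–9 not eliminated is 8, so (4,2) = 8.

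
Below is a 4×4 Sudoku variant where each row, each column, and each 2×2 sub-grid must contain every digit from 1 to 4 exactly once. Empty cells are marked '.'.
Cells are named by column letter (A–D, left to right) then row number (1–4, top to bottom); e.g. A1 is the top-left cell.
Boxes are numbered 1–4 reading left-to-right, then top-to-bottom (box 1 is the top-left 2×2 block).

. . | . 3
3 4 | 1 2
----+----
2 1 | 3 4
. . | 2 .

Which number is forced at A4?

4

Row 4 already contains {2}.
Column A already contains {2, 3}.
Its 2×2 block (box 3) already contains {1, 2}.
The only value from 1–4 not eliminated is 4, so A4 = 4.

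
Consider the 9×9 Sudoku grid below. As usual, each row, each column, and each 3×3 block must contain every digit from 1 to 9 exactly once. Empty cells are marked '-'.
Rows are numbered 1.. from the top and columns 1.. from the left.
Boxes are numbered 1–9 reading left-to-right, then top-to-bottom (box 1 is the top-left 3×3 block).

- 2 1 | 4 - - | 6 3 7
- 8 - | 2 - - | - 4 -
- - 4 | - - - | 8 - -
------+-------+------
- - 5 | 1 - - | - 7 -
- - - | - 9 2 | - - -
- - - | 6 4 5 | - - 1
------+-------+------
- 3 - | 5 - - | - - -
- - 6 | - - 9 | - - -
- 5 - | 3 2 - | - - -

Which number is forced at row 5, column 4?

7

Cell row 5, column 4 itself could take any of {7, 8} by direct elimination.
Consider where 7 can go in box 5.
row 4, column 5 is out (row 4 already has a 7).
row 4, column 6 is out (row 4 already has a 7).
So the only cell in box 5 that can hold 7 is row 5, column 4.
Therefore row 5, column 4 = 7.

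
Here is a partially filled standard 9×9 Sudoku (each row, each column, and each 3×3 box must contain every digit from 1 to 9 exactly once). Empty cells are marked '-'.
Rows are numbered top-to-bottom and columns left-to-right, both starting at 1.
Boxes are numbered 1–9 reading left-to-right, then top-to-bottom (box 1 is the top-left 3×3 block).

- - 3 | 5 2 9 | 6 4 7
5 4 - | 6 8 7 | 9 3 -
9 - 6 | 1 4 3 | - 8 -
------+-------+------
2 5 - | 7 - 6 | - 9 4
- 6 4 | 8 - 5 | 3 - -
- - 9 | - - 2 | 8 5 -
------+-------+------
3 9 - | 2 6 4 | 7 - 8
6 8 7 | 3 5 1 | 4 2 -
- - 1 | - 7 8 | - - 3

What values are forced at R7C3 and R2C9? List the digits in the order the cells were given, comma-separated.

For R7C3:
  Row 7 already contains {2, 3, 4, 6, 7, 8, 9}.
  Column 3 already contains {1, 3, 4, 6, 7, 9}.
  Its 3×3 block (box 7) already contains {1, 3, 6, 7, 8, 9}.
  The only value from 1–9 not eliminated is 5, so R7C3 = 5.
For R2C9:
  Consider where 1 can go in row 2.
  R2C3 is out (column 3 already has a 1).
  So the only cell in row 2 that can hold 1 is R2C9.
  So R2C9 = 1.

5,1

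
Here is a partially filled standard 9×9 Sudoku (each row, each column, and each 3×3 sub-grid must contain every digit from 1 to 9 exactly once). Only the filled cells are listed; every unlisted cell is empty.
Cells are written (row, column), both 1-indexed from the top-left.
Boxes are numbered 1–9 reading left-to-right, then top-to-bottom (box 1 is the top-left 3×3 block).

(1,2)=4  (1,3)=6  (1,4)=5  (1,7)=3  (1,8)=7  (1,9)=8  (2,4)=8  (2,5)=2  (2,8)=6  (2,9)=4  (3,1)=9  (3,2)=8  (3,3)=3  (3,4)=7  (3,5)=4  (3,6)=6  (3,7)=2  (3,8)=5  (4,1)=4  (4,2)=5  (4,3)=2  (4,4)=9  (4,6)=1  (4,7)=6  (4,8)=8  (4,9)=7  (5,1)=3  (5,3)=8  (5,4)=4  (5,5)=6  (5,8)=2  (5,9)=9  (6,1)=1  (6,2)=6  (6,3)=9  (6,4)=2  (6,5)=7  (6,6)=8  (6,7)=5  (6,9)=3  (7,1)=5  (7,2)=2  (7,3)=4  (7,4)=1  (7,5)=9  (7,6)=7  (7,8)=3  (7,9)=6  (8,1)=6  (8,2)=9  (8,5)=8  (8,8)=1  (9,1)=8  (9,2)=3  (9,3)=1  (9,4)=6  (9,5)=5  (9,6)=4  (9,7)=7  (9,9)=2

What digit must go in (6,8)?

Row 6 already contains {1, 2, 3, 5, 6, 7, 8, 9}.
Column 8 already contains {1, 2, 3, 5, 6, 7, 8}.
Its 3×3 block (box 6) already contains {2, 3, 5, 6, 7, 8, 9}.
The only value from 1–9 not eliminated is 4, so (6,8) = 4.

4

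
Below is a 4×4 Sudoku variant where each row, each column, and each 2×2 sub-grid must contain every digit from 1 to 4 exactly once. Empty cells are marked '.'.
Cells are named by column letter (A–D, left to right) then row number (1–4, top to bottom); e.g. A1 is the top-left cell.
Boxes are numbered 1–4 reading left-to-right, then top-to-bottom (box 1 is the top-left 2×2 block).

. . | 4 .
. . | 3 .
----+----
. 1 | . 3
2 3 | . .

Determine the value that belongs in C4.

Row 4 already contains {2, 3}.
Column C already contains {3, 4}.
Its 2×2 block (box 4) already contains {3}.
The only value from 1–4 not eliminated is 1, so C4 = 1.

1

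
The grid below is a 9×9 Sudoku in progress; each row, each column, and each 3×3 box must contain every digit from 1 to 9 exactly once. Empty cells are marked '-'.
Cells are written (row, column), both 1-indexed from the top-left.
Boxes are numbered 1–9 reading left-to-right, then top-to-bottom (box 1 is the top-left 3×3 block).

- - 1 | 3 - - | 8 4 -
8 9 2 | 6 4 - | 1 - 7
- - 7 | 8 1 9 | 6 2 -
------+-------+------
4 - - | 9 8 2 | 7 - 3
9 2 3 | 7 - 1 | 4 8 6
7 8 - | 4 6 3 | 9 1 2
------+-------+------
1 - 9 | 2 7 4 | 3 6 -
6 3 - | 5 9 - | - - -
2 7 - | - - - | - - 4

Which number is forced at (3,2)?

4

Cell (3,2) itself could take any of {4, 5} by direct elimination.
Consider where 4 can go in row 3.
(3,1) is out (column 1 already has a 4).
(3,9) is out (column 9 already has a 4).
So the only cell in row 3 that can hold 4 is (3,2).
Therefore (3,2) = 4.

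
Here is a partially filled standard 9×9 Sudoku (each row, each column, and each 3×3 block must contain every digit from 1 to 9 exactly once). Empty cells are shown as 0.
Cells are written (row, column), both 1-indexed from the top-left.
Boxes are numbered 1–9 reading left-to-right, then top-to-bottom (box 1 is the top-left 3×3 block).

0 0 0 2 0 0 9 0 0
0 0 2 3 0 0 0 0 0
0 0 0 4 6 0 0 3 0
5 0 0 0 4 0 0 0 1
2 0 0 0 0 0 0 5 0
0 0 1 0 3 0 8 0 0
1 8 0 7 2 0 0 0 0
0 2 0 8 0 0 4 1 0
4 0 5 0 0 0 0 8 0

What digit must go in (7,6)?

4

Cell (7,6) itself could take any of {3, 4, 5, 6, 9} by direct elimination.
Consider where 4 can go in box 8.
(8,5) is out (row 8 already has a 4).
(8,6) is out (row 8 already has a 4).
(9,4) is out (row 9 already has a 4).
(9,5) is out (row 9 already has a 4).
(9,6) is out (row 9 already has a 4).
So the only cell in box 8 that can hold 4 is (7,6).
Therefore (7,6) = 4.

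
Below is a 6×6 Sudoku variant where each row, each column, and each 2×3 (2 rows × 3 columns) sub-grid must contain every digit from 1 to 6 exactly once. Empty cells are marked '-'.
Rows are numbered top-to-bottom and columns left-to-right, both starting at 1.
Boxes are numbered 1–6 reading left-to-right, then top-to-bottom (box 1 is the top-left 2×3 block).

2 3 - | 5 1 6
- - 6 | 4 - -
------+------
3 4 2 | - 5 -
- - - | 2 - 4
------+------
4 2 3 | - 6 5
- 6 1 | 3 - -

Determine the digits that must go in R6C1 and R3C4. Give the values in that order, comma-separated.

5,6

For R6C1:
  Row 6 already contains {1, 3, 6}.
  Column 1 already contains {2, 3, 4}.
  Its 2×3 block (box 5) already contains {1, 2, 3, 4, 6}.
  The only value from 1–6 not eliminated is 5, so R6C1 = 5.
For R3C4:
  Consider where 6 can go in column 4.
  R5C4 is out (row 5 already has a 6).
  So the only cell in column 4 that can hold 6 is R3C4.
  So R3C4 = 6.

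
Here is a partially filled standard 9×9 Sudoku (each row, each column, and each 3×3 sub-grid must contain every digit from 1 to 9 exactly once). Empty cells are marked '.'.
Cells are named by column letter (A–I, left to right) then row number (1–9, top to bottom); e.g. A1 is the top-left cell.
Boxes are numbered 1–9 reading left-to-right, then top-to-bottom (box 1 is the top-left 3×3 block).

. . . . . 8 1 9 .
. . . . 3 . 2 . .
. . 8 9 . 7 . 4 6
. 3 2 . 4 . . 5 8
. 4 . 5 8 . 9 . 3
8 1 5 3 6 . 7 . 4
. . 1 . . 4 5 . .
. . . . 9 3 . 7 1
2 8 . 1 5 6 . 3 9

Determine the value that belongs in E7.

Cell E7 itself could take any of {2, 7} by direct elimination.
Consider where 7 can go in column E.
E1 is out (box 2 already has a 7).
E3 is out (row 3 already has a 7).
So the only cell in column E that can hold 7 is E7.
Therefore E7 = 7.

7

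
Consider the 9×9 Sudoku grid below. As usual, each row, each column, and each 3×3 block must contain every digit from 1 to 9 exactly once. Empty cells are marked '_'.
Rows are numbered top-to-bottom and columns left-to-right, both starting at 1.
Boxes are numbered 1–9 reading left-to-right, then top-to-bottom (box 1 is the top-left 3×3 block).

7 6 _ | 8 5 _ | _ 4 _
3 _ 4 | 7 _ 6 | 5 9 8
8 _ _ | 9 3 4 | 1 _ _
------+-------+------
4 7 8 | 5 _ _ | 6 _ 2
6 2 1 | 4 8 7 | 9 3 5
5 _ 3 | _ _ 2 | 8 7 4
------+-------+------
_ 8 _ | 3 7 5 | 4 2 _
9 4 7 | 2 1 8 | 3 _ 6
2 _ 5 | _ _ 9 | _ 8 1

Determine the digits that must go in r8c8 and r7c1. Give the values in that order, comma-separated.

5,1

For r8c8:
  Row 8 already contains {1, 2, 3, 4, 6, 7, 8, 9}.
  Column 8 already contains {2, 3, 4, 7, 8, 9}.
  Its 3×3 block (box 9) already contains {1, 2, 3, 4, 6, 8}.
  The only value from 1–9 not eliminated is 5, so r8c8 = 5.
For r7c1:
  Row 7 already contains {2, 3, 4, 5, 7, 8}.
  Column 1 already contains {2, 3, 4, 5, 6, 7, 8, 9}.
  Its 3×3 block (box 7) already contains {2, 4, 5, 7, 8, 9}.
  The only value from 1–9 not eliminated is 1, so r7c1 = 1.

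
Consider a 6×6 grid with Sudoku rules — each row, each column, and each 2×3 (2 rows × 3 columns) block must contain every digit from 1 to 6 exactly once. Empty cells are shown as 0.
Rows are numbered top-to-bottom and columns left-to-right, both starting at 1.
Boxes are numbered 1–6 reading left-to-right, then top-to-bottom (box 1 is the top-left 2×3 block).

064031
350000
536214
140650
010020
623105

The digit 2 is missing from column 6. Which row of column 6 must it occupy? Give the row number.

Consider where 2 can go in column 6.
R4C6 is out (box 4 already has a 2).
R5C6 is out (row 5 already has a 2).
So the only cell in column 6 that can hold 2 is R2C6.
That is row 2.

2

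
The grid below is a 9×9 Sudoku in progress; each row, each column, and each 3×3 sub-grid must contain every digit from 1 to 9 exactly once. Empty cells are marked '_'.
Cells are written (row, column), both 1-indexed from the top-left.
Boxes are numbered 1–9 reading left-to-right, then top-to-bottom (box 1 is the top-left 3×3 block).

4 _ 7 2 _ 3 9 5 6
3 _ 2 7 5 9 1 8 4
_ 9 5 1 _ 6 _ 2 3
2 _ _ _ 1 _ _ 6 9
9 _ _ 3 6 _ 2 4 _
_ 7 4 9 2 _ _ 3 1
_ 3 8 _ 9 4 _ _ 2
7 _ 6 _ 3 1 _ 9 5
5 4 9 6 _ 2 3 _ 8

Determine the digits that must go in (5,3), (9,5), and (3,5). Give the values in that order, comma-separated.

1,7,4

For (5,3):
  Row 5 already contains {2, 3, 4, 6, 9}.
  Column 3 already contains {2, 4, 5, 6, 7, 8, 9}.
  Its 3×3 block (box 4) already contains {2, 4, 7, 9}.
  The only value from 1–9 not eliminated is 1, so (5,3) = 1.
For (9,5):
  Row 9 already contains {2, 3, 4, 5, 6, 8, 9}.
  Column 5 already contains {1, 2, 3, 5, 6, 9}.
  Its 3×3 block (box 8) already contains {1, 2, 3, 4, 6, 9}.
  The only value from 1–9 not eliminated is 7, so (9,5) = 7.
For (3,5):
  Consider where 4 can go in column 5.
  (1,5) is out (row 1 already has a 4).
  (9,5) is out (row 9 already has a 4).
  So the only cell in column 5 that can hold 4 is (3,5).
  So (3,5) = 4.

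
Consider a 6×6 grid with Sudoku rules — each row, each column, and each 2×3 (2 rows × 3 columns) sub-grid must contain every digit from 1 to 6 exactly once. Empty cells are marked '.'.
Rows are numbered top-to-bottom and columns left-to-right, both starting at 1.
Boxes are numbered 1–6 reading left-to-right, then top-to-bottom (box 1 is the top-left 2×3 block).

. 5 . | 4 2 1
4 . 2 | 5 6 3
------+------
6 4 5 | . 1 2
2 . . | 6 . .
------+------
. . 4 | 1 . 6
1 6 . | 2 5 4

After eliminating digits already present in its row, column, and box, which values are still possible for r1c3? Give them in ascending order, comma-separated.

3,6

Row 1 already contains {1, 2, 4, 5}.
Column 3 already contains {2, 4, 5}.
Its 2×3 block (box 1) already contains {2, 4, 5}.
Removing those from 1–6 leaves {3, 6} as the candidates for r1c3.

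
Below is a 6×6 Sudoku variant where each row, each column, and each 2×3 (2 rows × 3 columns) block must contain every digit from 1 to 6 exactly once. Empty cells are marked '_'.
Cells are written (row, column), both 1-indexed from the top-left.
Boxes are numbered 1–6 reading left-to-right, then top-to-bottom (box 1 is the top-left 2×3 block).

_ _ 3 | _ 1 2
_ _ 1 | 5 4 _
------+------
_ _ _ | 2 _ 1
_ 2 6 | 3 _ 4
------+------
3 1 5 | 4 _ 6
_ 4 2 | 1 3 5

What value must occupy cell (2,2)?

6

Row 2 already contains {1, 4, 5}.
Column 2 already contains {1, 2, 4}.
Its 2×3 block (box 1) already contains {1, 3}.
The only value from 1–6 not eliminated is 6, so (2,2) = 6.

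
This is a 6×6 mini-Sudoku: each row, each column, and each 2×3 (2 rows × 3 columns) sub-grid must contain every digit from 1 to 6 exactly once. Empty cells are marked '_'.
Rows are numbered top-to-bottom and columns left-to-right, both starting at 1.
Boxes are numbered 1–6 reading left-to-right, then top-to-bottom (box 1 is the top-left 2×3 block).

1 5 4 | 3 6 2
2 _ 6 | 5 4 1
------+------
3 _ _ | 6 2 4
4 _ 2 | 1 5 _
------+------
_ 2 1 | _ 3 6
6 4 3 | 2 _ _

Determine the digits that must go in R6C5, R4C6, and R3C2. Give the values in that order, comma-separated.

For R6C5:
  Row 6 already contains {2, 3, 4, 6}.
  Column 5 already contains {2, 3, 4, 5, 6}.
  Its 2×3 block (box 6) already contains {2, 3, 6}.
  The only value from 1–6 not eliminated is 1, so R6C5 = 1.
For R4C6:
  Row 4 already contains {1, 2, 4, 5}.
  Column 6 already contains {1, 2, 4, 6}.
  Its 2×3 block (box 4) already contains {1, 2, 4, 5, 6}.
  The only value from 1–6 not eliminated is 3, so R4C6 = 3.
For R3C2:
  Row 3 already contains {2, 3, 4, 6}.
  Column 2 already contains {2, 4, 5}.
  Its 2×3 block (box 3) already contains {2, 3, 4}.
  The only value from 1–6 not eliminated is 1, so R3C2 = 1.

1,3,1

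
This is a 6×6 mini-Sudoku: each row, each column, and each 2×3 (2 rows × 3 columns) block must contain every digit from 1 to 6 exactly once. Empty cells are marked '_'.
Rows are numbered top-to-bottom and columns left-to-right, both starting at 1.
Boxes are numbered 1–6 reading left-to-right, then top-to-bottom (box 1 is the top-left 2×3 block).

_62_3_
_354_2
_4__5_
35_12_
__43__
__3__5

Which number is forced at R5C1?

5

Cell R5C1 itself could take any of {1, 2, 5, 6} by direct elimination.
Consider where 5 can go in column 1.
R1C1 is out (box 1 already has a 5).
R2C1 is out (row 2 already has a 5).
R3C1 is out (row 3 already has a 5).
R6C1 is out (row 6 already has a 5).
So the only cell in column 1 that can hold 5 is R5C1.
Therefore R5C1 = 5.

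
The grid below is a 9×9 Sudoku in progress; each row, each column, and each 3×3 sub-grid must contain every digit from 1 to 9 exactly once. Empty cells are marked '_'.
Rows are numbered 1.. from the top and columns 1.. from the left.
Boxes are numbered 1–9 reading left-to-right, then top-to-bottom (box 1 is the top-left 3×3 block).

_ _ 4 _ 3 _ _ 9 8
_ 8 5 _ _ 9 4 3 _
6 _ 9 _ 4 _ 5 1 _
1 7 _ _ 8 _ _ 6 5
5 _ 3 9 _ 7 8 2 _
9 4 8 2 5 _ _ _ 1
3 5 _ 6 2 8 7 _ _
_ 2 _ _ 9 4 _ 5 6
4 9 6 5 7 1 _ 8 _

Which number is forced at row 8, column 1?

8

Cell row 8, column 1 itself could take any of {7, 8} by direct elimination.
Consider where 8 can go in column 1.
row 1, column 1 is out (row 1 already has a 8).
row 2, column 1 is out (row 2 already has a 8).
So the only cell in column 1 that can hold 8 is row 8, column 1.
Therefore row 8, column 1 = 8.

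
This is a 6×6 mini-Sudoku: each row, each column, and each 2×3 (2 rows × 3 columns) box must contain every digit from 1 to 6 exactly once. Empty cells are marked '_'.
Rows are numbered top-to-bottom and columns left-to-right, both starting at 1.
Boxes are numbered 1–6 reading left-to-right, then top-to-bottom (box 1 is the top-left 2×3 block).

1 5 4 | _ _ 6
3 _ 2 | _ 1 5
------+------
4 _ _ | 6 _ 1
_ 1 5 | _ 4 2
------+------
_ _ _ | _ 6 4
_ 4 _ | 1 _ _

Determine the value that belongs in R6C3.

Cell R6C3 itself could take any of {3, 6} by direct elimination.
Consider where 6 can go in column 3.
R3C3 is out (row 3 already has a 6).
R5C3 is out (row 5 already has a 6).
So the only cell in column 3 that can hold 6 is R6C3.
Therefore R6C3 = 6.

6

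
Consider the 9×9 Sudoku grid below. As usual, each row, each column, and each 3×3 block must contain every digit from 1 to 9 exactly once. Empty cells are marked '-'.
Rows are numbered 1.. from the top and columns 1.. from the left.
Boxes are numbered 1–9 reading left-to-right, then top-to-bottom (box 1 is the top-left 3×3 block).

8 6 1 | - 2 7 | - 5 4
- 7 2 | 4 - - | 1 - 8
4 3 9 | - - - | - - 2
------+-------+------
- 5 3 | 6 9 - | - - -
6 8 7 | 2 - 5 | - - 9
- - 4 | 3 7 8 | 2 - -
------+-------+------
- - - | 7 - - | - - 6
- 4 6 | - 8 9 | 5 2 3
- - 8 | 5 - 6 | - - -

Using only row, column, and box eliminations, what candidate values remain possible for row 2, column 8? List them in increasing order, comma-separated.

3,6,9

Row 2 already contains {1, 2, 4, 7, 8}.
Column 8 already contains {2, 5}.
Its 3×3 block (box 3) already contains {1, 2, 4, 5, 8}.
Removing those from 1–9 leaves {3, 6, 9} as the candidates for row 2, column 8.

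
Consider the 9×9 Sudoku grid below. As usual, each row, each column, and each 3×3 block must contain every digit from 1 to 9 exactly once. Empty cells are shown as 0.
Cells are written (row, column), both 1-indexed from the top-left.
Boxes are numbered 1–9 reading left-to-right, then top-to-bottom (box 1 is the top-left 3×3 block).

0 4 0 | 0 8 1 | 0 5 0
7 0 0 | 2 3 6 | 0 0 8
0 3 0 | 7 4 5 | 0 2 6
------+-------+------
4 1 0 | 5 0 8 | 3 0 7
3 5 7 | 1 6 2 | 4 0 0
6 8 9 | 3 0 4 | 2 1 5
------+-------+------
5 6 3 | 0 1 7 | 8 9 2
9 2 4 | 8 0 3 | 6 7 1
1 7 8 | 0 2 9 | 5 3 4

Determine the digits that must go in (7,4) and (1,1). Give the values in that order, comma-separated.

4,2

For (7,4):
  Row 7 already contains {1, 2, 3, 5, 6, 7, 8, 9}.
  Column 4 already contains {1, 2, 3, 5, 7, 8}.
  Its 3×3 block (box 8) already contains {1, 2, 3, 7, 8, 9}.
  The only value from 1–9 not eliminated is 4, so (7,4) = 4.
For (1,1):
  Row 1 already contains {1, 4, 5, 8}.
  Column 1 already contains {1, 3, 4, 5, 6, 7, 9}.
  Its 3×3 block (box 1) already contains {3, 4, 7}.
  The only value from 1–9 not eliminated is 2, so (1,1) = 2.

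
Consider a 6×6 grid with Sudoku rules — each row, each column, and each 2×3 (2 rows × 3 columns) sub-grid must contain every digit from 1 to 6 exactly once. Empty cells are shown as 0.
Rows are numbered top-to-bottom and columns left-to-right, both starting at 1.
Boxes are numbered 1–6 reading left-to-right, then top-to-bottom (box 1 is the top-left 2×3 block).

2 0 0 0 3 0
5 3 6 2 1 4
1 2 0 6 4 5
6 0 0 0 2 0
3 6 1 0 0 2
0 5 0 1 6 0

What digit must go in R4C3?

Cell R4C3 itself could take any of {3, 4, 5} by direct elimination.
Consider where 5 can go in row 4.
R4C2 is out (column 2 already has a 5).
R4C4 is out (box 4 already has a 5).
R4C6 is out (column 6 already has a 5).
So the only cell in row 4 that can hold 5 is R4C3.
Therefore R4C3 = 5.

5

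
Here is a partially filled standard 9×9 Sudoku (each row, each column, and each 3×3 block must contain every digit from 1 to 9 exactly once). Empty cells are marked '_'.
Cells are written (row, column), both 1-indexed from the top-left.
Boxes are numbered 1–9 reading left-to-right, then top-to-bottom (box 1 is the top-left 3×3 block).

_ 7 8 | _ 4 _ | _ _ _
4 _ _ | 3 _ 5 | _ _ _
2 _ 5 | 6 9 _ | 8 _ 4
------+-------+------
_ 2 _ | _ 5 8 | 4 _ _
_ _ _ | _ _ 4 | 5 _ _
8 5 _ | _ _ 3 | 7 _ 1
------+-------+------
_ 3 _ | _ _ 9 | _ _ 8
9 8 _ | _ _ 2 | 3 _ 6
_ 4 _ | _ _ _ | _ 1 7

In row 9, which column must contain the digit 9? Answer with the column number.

7

Consider where 9 can go in row 9.
(9,1) is out (column 1 already has a 9).
(9,3) is out (box 7 already has a 9).
(9,4) is out (box 8 already has a 9).
(9,5) is out (column 5 already has a 9).
(9,6) is out (column 6 already has a 9).
So the only cell in row 9 that can hold 9 is (9,7).
That is column 7.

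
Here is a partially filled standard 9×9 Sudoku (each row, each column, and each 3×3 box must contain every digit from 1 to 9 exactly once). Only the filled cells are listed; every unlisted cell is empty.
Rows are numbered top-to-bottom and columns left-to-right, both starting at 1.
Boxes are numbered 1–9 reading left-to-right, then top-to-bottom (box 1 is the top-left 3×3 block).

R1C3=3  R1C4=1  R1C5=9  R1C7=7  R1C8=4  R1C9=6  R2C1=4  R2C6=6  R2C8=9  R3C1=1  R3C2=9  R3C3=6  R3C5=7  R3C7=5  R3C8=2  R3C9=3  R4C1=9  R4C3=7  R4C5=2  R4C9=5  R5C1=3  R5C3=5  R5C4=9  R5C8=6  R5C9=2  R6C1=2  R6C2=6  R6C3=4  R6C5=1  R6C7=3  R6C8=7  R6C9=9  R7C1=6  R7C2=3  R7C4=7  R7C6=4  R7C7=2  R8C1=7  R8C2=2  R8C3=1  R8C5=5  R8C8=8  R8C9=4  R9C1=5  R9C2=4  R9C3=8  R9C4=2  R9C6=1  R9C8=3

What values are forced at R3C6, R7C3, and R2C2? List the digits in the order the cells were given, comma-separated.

8,9,7

For R3C6:
  Row 3 already contains {1, 2, 3, 5, 6, 7, 9}.
  Column 6 already contains {1, 4, 6}.
  Its 3×3 block (box 2) already contains {1, 6, 7, 9}.
  The only value from 1–9 not eliminated is 8, so R3C6 = 8.
For R7C3:
  Row 7 already contains {2, 3, 4, 6, 7}.
  Column 3 already contains {1, 3, 4, 5, 6, 7, 8}.
  Its 3×3 block (box 7) already contains {1, 2, 3, 4, 5, 6, 7, 8}.
  The only value from 1–9 not eliminated is 9, so R7C3 = 9.
For R2C2:
  Consider where 7 can go in column 2.
  R1C2 is out (row 1 already has a 7).
  R4C2 is out (row 4 already has a 7).
  R5C2 is out (box 4 already has a 7).
  So the only cell in column 2 that can hold 7 is R2C2.
  So R2C2 = 7.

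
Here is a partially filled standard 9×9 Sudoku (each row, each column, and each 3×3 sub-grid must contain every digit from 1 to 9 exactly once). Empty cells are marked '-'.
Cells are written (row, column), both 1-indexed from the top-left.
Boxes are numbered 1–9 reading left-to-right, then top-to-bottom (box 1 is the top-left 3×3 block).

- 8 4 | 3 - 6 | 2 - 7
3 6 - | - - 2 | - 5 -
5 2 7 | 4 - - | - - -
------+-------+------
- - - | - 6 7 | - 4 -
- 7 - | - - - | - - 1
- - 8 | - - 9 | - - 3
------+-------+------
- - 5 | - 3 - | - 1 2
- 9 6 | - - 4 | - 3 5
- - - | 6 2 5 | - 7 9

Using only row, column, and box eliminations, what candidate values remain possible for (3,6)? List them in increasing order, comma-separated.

1,8

Row 3 already contains {2, 4, 5, 7}.
Column 6 already contains {2, 4, 5, 6, 7, 9}.
Its 3×3 block (box 2) already contains {2, 3, 4, 6}.
Removing those from 1–9 leaves {1, 8} as the candidates for (3,6).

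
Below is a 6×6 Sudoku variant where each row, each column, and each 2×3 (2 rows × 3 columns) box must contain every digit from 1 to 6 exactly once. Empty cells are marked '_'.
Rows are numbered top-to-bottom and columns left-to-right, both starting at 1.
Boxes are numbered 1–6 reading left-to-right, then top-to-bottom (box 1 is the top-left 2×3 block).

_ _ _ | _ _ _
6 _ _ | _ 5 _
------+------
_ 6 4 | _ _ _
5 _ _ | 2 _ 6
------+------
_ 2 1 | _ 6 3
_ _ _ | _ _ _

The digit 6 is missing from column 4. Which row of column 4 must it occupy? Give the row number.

1

Consider where 6 can go in column 4.
r2c4 is out (row 2 already has a 6).
r3c4 is out (row 3 already has a 6).
r5c4 is out (row 5 already has a 6).
r6c4 is out (box 6 already has a 6).
So the only cell in column 4 that can hold 6 is r1c4.
That is row 1.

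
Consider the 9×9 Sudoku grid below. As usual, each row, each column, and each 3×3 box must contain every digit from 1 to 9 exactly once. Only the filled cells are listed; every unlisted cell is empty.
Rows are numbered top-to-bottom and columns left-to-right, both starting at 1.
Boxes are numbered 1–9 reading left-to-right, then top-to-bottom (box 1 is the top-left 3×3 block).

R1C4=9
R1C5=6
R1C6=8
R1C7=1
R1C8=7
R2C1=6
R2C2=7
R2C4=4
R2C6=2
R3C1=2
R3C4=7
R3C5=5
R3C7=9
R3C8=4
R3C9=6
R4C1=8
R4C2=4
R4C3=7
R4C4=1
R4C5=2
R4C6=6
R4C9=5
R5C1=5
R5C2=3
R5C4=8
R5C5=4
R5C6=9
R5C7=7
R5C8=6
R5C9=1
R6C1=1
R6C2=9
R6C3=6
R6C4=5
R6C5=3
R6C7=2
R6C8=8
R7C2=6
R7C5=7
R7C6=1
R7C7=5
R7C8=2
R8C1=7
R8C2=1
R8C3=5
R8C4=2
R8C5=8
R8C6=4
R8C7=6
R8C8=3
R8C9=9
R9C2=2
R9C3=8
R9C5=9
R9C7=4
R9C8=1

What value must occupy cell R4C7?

3

Row 4 already contains {1, 2, 4, 5, 6, 7, 8}.
Column 7 already contains {1, 2, 4, 5, 6, 7, 9}.
Its 3×3 block (box 6) already contains {1, 2, 5, 6, 7, 8}.
The only value from 1–9 not eliminated is 3, so R4C7 = 3.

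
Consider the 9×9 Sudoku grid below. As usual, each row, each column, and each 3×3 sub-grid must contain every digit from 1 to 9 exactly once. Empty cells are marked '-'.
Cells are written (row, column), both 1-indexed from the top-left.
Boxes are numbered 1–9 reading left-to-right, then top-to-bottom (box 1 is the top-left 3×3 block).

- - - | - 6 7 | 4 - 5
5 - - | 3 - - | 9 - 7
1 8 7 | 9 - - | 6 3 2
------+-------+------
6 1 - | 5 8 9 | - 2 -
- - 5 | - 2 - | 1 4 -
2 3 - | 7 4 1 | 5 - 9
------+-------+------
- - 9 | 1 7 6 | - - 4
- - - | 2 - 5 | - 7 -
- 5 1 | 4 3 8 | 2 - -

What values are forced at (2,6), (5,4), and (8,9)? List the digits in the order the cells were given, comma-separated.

2,6,1

For (2,6):
  Consider where 2 can go in box 2.
  (1,4) is out (column 4 already has a 2).
  (2,5) is out (column 5 already has a 2).
  (3,5) is out (row 3 already has a 2).
  (3,6) is out (row 3 already has a 2).
  So the only cell in box 2 that can hold 2 is (2,6).
  So (2,6) = 2.
For (5,4):
  Row 5 already contains {1, 2, 4, 5}.
  Column 4 already contains {1, 2, 3, 4, 5, 7, 9}.
  Its 3×3 block (box 5) already contains {1, 2, 4, 5, 7, 8, 9}.
  The only value from 1–9 not eliminated is 6, so (5,4) = 6.
For (8,9):
  Consider where 1 can go in box 9.
  (7,7) is out (row 7 already has a 1).
  (7,8) is out (row 7 already has a 1).
  (8,7) is out (column 7 already has a 1).
  (9,8) is out (row 9 already has a 1).
  (9,9) is out (row 9 already has a 1).
  So the only cell in box 9 that can hold 1 is (8,9).
  So (8,9) = 1.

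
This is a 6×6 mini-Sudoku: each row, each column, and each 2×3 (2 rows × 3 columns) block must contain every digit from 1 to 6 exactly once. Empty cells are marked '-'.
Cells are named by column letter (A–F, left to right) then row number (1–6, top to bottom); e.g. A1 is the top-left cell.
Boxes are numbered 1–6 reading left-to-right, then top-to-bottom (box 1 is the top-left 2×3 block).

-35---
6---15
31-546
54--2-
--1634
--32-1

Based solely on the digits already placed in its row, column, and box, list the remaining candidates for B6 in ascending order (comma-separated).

5,6

Row 6 already contains {1, 2, 3}.
Column B already contains {1, 3, 4}.
Its 2×3 block (box 5) already contains {1, 3}.
Removing those from 1–6 leaves {5, 6} as the candidates for B6.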